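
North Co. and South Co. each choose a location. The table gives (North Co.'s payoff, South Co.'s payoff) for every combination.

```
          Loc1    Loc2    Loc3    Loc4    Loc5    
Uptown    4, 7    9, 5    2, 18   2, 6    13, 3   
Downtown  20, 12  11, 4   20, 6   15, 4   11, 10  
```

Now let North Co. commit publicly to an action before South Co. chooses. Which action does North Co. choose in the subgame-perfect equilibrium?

Work backward from South Co.'s decision.
- Uptown → South Co. plays Loc3 (best of 7, 5, 18, 6, 3); North Co. gets 2.
- Downtown → South Co. plays Loc1 (best of 12, 4, 6, 4, 10); North Co. gets 20.
North Co.'s induced payoffs are 2, 20, so North Co. commits to Downtown. Subgame-perfect outcome: (Downtown, Loc1) with payoffs (20, 12).

Downtown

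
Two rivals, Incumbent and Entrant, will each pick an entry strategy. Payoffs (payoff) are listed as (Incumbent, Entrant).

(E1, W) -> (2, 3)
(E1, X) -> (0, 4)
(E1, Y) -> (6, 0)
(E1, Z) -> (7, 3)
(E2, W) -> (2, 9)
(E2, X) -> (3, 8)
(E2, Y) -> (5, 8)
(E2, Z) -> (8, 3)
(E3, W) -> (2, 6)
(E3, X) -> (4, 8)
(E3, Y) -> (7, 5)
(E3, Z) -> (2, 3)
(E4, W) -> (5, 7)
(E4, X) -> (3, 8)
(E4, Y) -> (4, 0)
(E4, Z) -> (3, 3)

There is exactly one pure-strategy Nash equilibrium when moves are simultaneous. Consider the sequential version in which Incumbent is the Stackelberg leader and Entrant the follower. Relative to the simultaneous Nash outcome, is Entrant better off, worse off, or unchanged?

Solve by backward induction (Incumbent leads).
- E1: Entrant compares 3, 4, 0, 3 and picks X; Incumbent would get 0.
- E2: Entrant compares 9, 8, 8, 3 and picks W; Incumbent would get 2.
- E3: Entrant compares 6, 8, 5, 3 and picks X; Incumbent would get 4.
- E4: Entrant compares 7, 8, 0, 3 and picks X; Incumbent would get 3.
Among 0, 2, 4, 3, the best is 4 at E3. Subgame-perfect outcome: (E3, X) with payoffs (4, 8).
For the simultaneous game, intersect best replies.
Incumbent's best replies: W→E4; X→E3; Y→E3; Z→E2.
Entrant's best replies: E1→X; E2→W; E3→X; E4→X.
Only (E3, X) has each player best-responding; Nash payoffs (4, 8).
Entrant earns 8 sequentially versus 8 at the Nash outcome: unchanged.

unchanged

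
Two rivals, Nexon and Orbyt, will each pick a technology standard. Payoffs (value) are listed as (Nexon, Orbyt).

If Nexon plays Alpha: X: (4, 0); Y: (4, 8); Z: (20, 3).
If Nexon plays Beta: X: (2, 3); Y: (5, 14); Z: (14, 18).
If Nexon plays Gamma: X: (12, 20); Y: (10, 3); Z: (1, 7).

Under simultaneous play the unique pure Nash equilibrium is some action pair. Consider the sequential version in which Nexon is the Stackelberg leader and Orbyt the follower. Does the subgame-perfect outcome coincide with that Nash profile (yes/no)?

no

Backward induction with Nexon moving first.
- Alpha → Orbyt plays Y (best of 0, 8, 3); Nexon gets 4.
- Beta → Orbyt plays Z (best of 3, 14, 18); Nexon gets 14.
- Gamma → Orbyt plays X (best of 20, 3, 7); Nexon gets 12.
Nexon's induced payoffs are 4, 14, 12, so Nexon commits to Beta. Subgame-perfect outcome: (Beta, Z) with payoffs (14, 18).
Now find the simultaneous Nash equilibrium.
Nexon's best replies: X→Gamma; Y→Gamma; Z→Alpha.
Orbyt's best replies: Alpha→Y; Beta→Z; Gamma→X.
Only (Gamma, X) has each player best-responding; Nash payoffs (12, 20).
Sequential outcome (Beta, Z) differs from the Nash profile (Gamma, X).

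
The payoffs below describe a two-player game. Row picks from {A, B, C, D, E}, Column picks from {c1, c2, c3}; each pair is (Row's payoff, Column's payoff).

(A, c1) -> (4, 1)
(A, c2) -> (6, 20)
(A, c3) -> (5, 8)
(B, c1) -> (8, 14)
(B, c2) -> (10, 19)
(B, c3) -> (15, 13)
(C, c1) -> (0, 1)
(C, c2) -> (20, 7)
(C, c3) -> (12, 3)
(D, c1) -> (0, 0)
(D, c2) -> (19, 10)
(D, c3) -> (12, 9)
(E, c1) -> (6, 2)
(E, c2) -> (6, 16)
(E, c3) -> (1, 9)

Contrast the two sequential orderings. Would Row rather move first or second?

If Row leads: Column's best replies are A→c2, B→c2, C→c2, D→c2, E→c2; Row's induced payoffs 6, 10, 20, 19, 6; outcome (C, c2), payoffs (20, 7).
If Column leads: Row's best replies are c1→B, c2→C, c3→B; Column's induced payoffs 14, 7, 13; outcome (B, c1), payoffs (8, 14).
Row gets 20 moving first and 8 moving second, so Row prefers to move first.

first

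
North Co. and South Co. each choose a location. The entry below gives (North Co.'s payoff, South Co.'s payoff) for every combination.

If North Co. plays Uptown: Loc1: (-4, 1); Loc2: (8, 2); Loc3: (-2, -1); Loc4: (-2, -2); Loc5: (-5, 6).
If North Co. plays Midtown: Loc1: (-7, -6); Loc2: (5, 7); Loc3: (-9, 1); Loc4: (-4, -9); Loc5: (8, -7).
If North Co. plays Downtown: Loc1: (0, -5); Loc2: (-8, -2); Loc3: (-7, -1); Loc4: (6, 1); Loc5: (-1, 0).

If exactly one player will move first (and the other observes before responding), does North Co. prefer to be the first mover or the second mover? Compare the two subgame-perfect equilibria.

If North Co. leads: South Co.'s best replies are Uptown→Loc5, Midtown→Loc2, Downtown→Loc4; North Co.'s induced payoffs -5, 5, 6; outcome (Downtown, Loc4), payoffs (6, 1).
If South Co. leads: North Co.'s best replies are Loc1→Downtown, Loc2→Uptown, Loc3→Uptown, Loc4→Downtown, Loc5→Midtown; South Co.'s induced payoffs -5, 2, -1, 1, -7; outcome (Uptown, Loc2), payoffs (8, 2).
North Co. gets 6 moving first and 8 moving second, so North Co. prefers to move second.

second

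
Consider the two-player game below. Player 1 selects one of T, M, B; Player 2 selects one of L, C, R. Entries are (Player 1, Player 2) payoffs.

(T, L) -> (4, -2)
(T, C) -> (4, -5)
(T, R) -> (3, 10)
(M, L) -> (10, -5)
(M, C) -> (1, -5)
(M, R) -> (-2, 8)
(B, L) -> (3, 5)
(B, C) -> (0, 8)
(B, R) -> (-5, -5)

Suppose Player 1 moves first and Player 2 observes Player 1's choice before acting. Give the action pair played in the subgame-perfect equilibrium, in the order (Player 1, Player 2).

(T, R)

Player 2 best-responds to each possible Player 1 move:
- T → Player 2 plays R (best of -2, -5, 10); Player 1 gets 3.
- M → Player 2 plays R (best of -5, -5, 8); Player 1 gets -2.
- B → Player 2 plays C (best of 5, 8, -5); Player 1 gets 0.
Among 3, -2, 0, the best is 3 at T. Subgame-perfect outcome: (T, R) with payoffs (3, 10).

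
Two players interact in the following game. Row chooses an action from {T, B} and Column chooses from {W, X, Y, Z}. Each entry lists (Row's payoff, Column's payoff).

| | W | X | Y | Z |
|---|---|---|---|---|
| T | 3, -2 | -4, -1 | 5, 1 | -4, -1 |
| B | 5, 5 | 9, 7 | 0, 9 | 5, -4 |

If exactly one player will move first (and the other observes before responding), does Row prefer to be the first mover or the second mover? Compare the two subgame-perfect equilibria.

second

If Row leads: Column's best replies are T→Y, B→Y; Row's induced payoffs 5, 0; outcome (T, Y), payoffs (5, 1).
If Column leads: Row's best replies are W→B, X→B, Y→T, Z→B; Column's induced payoffs 5, 7, 1, -4; outcome (B, X), payoffs (9, 7).
Row gets 5 moving first and 9 moving second, so Row prefers to move second.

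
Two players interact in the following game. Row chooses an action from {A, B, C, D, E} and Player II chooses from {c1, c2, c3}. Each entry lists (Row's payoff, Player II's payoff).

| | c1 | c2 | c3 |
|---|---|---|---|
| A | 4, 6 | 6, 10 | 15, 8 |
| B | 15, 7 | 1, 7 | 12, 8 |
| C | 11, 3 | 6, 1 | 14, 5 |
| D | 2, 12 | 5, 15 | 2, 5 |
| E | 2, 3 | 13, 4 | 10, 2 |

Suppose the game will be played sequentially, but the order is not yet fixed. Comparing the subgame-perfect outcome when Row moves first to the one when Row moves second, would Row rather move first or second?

If Row leads: Player II's best replies are A→c2, B→c3, C→c3, D→c2, E→c2; Row's induced payoffs 6, 12, 14, 5, 13; outcome (C, c3), payoffs (14, 5).
If Player II leads: Row's best replies are c1→B, c2→E, c3→A; Player II's induced payoffs 7, 4, 8; outcome (A, c3), payoffs (15, 8).
Row gets 14 moving first and 15 moving second, so Row prefers to move second.

second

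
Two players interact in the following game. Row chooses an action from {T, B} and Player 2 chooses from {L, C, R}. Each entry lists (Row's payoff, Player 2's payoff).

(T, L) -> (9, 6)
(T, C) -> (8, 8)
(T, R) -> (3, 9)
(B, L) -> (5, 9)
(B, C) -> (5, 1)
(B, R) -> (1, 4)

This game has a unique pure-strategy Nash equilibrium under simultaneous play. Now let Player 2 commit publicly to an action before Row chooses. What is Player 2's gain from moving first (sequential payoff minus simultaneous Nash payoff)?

Row best-responds to each possible Player 2 move:
- L: BR = T, leader payoff 6.
- C: BR = T, leader payoff 8.
- R: BR = T, leader payoff 9.
Among 6, 8, 9, the best is 9 at R. Subgame-perfect outcome: (T, R) with payoffs (3, 9).
Now find the simultaneous Nash equilibrium.
Row's best replies: L→T; C→T; R→T.
Player 2's best replies: T→R; B→L.
Only (T, R) has each player best-responding; Nash payoffs (3, 9).
Player 2's commitment gain: 9 − 9 = 0.

0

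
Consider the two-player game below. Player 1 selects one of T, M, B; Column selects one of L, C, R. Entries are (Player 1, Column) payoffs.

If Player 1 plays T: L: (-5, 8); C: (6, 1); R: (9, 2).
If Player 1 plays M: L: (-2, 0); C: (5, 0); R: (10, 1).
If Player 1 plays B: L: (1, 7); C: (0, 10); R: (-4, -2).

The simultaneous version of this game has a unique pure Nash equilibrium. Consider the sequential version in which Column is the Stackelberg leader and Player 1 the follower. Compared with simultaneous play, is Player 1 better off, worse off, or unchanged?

worse off

Solve by backward induction (Column leads).
- L: BR = B, leader payoff 7.
- C: BR = T, leader payoff 1.
- R: BR = M, leader payoff 1.
Maximizing over 7, 1, 1, Column chooses L. Subgame-perfect outcome: (B, L) with payoffs (1, 7).
Now find the simultaneous Nash equilibrium.
Player 1's best replies: L→B; C→T; R→M.
Column's best replies: T→L; M→R; B→C.
Only (M, R) has each player best-responding; Nash payoffs (10, 1).
Player 1 earns 1 sequentially versus 10 at the Nash outcome: worse off.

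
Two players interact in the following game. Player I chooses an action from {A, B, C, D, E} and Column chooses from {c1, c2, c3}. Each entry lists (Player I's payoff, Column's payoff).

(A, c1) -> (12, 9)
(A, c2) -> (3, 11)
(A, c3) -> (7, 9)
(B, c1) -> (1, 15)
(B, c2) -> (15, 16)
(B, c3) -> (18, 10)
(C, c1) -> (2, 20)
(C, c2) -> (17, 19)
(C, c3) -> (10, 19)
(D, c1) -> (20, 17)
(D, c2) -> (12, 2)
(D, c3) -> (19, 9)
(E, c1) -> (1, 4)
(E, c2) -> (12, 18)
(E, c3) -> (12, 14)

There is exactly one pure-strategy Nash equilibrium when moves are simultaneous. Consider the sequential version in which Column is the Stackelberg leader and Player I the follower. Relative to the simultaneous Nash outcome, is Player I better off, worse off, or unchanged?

Work backward from Player I's decision.
- c1: BR = D, leader payoff 17.
- c2: BR = C, leader payoff 19.
- c3: BR = D, leader payoff 9.
Maximizing over 17, 19, 9, Column chooses c2. Subgame-perfect outcome: (C, c2) with payoffs (17, 19).
For the simultaneous game, intersect best replies.
Player I's best replies: c1→D; c2→C; c3→D.
Column's best replies: A→c2; B→c2; C→c1; D→c1; E→c2.
The unique mutual best reply is (D, c1), giving (20, 17).
Player I earns 17 sequentially versus 20 at the Nash outcome: worse off.

worse off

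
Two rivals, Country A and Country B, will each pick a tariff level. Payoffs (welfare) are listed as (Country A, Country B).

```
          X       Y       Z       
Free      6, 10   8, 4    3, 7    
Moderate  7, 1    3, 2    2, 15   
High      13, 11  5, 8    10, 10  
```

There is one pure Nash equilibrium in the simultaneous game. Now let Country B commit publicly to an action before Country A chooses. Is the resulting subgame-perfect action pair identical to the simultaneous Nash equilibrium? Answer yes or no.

yes

Work backward from Country A's decision.
- X → Country A plays High (best of 6, 7, 13); Country B gets 11.
- Y → Country A plays Free (best of 8, 3, 5); Country B gets 4.
- Z → Country A plays High (best of 3, 2, 10); Country B gets 10.
Among 11, 4, 10, the best is 11 at X. Subgame-perfect outcome: (High, X) with payoffs (13, 11).
Under simultaneous play:
Country A's best replies: X→High; Y→Free; Z→High.
Country B's best replies: Free→X; Moderate→Z; High→X.
Only (High, X) has each player best-responding; Nash payoffs (13, 11).
Sequential outcome (High, X) coincides with the Nash profile (High, X).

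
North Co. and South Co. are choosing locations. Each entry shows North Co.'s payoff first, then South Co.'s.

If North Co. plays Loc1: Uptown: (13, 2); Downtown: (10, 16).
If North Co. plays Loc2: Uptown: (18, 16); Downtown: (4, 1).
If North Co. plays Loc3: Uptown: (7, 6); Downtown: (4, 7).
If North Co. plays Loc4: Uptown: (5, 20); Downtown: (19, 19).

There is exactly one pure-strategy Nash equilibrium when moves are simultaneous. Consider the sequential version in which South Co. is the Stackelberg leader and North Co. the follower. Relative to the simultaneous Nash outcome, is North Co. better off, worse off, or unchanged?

Solve by backward induction (South Co. leads).
- Uptown: North Co. compares 13, 18, 7, 5 and picks Loc2; South Co. would get 16.
- Downtown: North Co. compares 10, 4, 4, 19 and picks Loc4; South Co. would get 19.
Maximizing over 16, 19, South Co. chooses Downtown. Subgame-perfect outcome: (Loc4, Downtown) with payoffs (19, 19).
For the simultaneous game, intersect best replies.
North Co.'s best replies: Uptown→Loc2; Downtown→Loc4.
South Co.'s best replies: Loc1→Downtown; Loc2→Uptown; Loc3→Downtown; Loc4→Uptown.
The unique mutual best reply is (Loc2, Uptown), giving (18, 16).
North Co. earns 19 sequentially versus 18 at the Nash outcome: better off.

better off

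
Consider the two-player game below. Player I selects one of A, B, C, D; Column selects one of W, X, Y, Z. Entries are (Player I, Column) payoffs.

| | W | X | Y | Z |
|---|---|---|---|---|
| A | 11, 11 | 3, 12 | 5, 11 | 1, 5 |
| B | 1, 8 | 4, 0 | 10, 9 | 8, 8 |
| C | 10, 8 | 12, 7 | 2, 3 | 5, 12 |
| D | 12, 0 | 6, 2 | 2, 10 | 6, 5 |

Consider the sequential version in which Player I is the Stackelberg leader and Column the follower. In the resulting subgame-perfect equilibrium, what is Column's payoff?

Column best-responds to each possible Player I move:
- A: BR = X, leader payoff 3.
- B: BR = Y, leader payoff 10.
- C: BR = Z, leader payoff 5.
- D: BR = Y, leader payoff 2.
Player I's induced payoffs are 3, 10, 5, 2, so Player I commits to B. Subgame-perfect outcome: (B, Y) with payoffs (10, 9).

9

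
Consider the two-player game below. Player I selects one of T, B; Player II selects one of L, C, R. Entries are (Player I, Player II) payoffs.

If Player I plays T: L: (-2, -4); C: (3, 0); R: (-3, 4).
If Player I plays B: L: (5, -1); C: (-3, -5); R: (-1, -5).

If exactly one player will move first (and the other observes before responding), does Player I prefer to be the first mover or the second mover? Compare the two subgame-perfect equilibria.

If Player I leads: Player II's best replies are T→R, B→L; Player I's induced payoffs -3, 5; outcome (B, L), payoffs (5, -1).
If Player II leads: Player I's best replies are L→B, C→T, R→B; Player II's induced payoffs -1, 0, -5; outcome (T, C), payoffs (3, 0).
Player I gets 5 moving first and 3 moving second, so Player I prefers to move first.

first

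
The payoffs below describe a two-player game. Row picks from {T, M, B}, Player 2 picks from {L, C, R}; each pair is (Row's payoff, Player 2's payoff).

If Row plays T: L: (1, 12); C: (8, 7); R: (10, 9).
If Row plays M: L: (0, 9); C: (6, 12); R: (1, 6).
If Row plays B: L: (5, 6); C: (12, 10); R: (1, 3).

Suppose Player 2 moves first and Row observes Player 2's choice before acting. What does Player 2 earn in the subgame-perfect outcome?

10

Row best-responds to each possible Player 2 move:
- L → Row plays B (best of 1, 0, 5); Player 2 gets 6.
- C → Row plays B (best of 8, 6, 12); Player 2 gets 10.
- R → Row plays T (best of 10, 1, 1); Player 2 gets 9.
Among 6, 10, 9, the best is 10 at C. Subgame-perfect outcome: (B, C) with payoffs (12, 10).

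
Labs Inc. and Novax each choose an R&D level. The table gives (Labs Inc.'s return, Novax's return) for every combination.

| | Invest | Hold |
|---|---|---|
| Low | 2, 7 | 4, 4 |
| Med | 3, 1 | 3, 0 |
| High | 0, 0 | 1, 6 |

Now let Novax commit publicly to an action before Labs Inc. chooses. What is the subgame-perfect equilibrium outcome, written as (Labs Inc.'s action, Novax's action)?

Solve by backward induction (Novax leads).
- Invest → Labs Inc. plays Med (best of 2, 3, 0); Novax gets 1.
- Hold → Labs Inc. plays Low (best of 4, 3, 1); Novax gets 4.
Among 1, 4, the best is 4 at Hold. Subgame-perfect outcome: (Low, Hold) with payoffs (4, 4).

(Low, Hold)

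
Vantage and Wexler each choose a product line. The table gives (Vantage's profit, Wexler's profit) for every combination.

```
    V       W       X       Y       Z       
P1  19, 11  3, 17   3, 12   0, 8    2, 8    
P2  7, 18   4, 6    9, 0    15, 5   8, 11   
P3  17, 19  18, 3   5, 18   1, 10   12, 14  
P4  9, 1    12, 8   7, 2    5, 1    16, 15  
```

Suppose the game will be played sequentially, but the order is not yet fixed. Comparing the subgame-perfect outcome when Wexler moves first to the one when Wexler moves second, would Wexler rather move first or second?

second

If Vantage leads: Wexler's best replies are P1→W, P2→V, P3→V, P4→Z; Vantage's induced payoffs 3, 7, 17, 16; outcome (P3, V), payoffs (17, 19).
If Wexler leads: Vantage's best replies are V→P1, W→P3, X→P2, Y→P2, Z→P4; Wexler's induced payoffs 11, 3, 0, 5, 15; outcome (P4, Z), payoffs (16, 15).
Wexler gets 15 moving first and 19 moving second, so Wexler prefers to move second.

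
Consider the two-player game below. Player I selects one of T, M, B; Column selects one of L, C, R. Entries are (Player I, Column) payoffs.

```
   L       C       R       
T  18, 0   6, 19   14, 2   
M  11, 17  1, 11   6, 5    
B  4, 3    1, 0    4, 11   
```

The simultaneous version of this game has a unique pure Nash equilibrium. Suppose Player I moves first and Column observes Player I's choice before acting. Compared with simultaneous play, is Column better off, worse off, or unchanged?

worse off

Solve by backward induction (Player I leads).
- T: Column compares 0, 19, 2 and picks C; Player I would get 6.
- M: Column compares 17, 11, 5 and picks L; Player I would get 11.
- B: Column compares 3, 0, 11 and picks R; Player I would get 4.
Among 6, 11, 4, the best is 11 at M. Subgame-perfect outcome: (M, L) with payoffs (11, 17).
Under simultaneous play:
Player I's best replies: L→T; C→T; R→T.
Column's best replies: T→C; M→L; B→R.
The unique mutual best reply is (T, C), giving (6, 19).
Column earns 17 sequentially versus 19 at the Nash outcome: worse off.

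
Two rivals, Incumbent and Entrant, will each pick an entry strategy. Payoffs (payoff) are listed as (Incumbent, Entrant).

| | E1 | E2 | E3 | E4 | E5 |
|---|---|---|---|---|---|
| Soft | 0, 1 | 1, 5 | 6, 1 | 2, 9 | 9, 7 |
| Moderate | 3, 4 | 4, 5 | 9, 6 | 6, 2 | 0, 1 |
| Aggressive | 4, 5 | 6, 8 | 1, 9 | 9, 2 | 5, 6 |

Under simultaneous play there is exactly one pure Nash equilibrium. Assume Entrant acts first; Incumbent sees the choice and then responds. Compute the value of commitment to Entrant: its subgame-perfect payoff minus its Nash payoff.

2

Backward induction with Entrant moving first.
- E1 → Incumbent plays Aggressive (best of 0, 3, 4); Entrant gets 5.
- E2 → Incumbent plays Aggressive (best of 1, 4, 6); Entrant gets 8.
- E3 → Incumbent plays Moderate (best of 6, 9, 1); Entrant gets 6.
- E4 → Incumbent plays Aggressive (best of 2, 6, 9); Entrant gets 2.
- E5 → Incumbent plays Soft (best of 9, 0, 5); Entrant gets 7.
Among 5, 8, 6, 2, 7, the best is 8 at E2. Subgame-perfect outcome: (Aggressive, E2) with payoffs (6, 8).
For the simultaneous game, intersect best replies.
Incumbent's best replies: E1→Aggressive; E2→Aggressive; E3→Moderate; E4→Aggressive; E5→Soft.
Entrant's best replies: Soft→E4; Moderate→E3; Aggressive→E3.
The unique mutual best reply is (Moderate, E3), giving (9, 6).
Entrant's commitment gain: 8 − 6 = 2.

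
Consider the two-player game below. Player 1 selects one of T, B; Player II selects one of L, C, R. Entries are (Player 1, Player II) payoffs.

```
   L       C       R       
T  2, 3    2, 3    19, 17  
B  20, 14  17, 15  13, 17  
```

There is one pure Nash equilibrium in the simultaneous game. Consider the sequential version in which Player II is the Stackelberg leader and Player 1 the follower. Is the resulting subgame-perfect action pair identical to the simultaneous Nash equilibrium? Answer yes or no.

yes

Player 1 best-responds to each possible Player II move:
- L: Player 1 compares 2, 20 and picks B; Player II would get 14.
- C: Player 1 compares 2, 17 and picks B; Player II would get 15.
- R: Player 1 compares 19, 13 and picks T; Player II would get 17.
Maximizing over 14, 15, 17, Player II chooses R. Subgame-perfect outcome: (T, R) with payoffs (19, 17).
Under simultaneous play:
Player 1's best replies: L→B; C→B; R→T.
Player II's best replies: T→R; B→R.
The unique mutual best reply is (T, R), giving (19, 17).
Sequential outcome (T, R) coincides with the Nash profile (T, R).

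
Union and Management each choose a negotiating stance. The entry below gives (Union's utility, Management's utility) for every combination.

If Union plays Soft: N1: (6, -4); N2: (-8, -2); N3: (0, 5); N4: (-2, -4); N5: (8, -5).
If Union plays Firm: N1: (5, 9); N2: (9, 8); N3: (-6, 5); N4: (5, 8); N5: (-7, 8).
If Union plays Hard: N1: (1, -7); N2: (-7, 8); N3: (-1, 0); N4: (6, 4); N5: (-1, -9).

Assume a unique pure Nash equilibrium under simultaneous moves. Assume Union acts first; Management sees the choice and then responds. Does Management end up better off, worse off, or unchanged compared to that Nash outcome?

better off

Management best-responds to each possible Union move:
- Soft → Management plays N3 (best of -4, -2, 5, -4, -5); Union gets 0.
- Firm → Management plays N1 (best of 9, 8, 5, 8, 8); Union gets 5.
- Hard → Management plays N2 (best of -7, 8, 0, 4, -9); Union gets -7.
Union's induced payoffs are 0, 5, -7, so Union commits to Firm. Subgame-perfect outcome: (Firm, N1) with payoffs (5, 9).
Under simultaneous play:
Union's best replies: N1→Soft; N2→Firm; N3→Soft; N4→Hard; N5→Soft.
Management's best replies: Soft→N3; Firm→N1; Hard→N2.
The unique mutual best reply is (Soft, N3), giving (0, 5).
Management earns 9 sequentially versus 5 at the Nash outcome: better off.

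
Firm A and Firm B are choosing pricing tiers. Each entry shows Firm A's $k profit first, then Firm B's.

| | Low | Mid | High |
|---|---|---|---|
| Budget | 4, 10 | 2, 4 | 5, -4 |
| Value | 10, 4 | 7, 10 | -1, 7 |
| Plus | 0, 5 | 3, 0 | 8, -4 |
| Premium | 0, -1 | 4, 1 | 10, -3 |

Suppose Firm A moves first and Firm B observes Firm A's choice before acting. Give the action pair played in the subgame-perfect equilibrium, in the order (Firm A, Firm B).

(Value, Mid)

Firm B best-responds to each possible Firm A move:
- Budget: BR = Low, leader payoff 4.
- Value: BR = Mid, leader payoff 7.
- Plus: BR = Low, leader payoff 0.
- Premium: BR = Mid, leader payoff 4.
Among 4, 7, 0, 4, the best is 7 at Value. Subgame-perfect outcome: (Value, Mid) with payoffs (7, 10).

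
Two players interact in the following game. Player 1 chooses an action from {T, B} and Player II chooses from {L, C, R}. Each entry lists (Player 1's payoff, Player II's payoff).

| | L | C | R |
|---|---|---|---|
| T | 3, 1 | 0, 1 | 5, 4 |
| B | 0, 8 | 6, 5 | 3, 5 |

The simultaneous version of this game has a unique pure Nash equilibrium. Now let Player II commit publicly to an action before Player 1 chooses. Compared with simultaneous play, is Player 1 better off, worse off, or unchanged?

Work backward from Player 1's decision.
- L → Player 1 plays T (best of 3, 0); Player II gets 1.
- C → Player 1 plays B (best of 0, 6); Player II gets 5.
- R → Player 1 plays T (best of 5, 3); Player II gets 4.
Among 1, 5, 4, the best is 5 at C. Subgame-perfect outcome: (B, C) with payoffs (6, 5).
Under simultaneous play:
Player 1's best replies: L→T; C→B; R→T.
Player II's best replies: T→R; B→L.
The unique mutual best reply is (T, R), giving (5, 4).
Player 1 earns 6 sequentially versus 5 at the Nash outcome: better off.

better off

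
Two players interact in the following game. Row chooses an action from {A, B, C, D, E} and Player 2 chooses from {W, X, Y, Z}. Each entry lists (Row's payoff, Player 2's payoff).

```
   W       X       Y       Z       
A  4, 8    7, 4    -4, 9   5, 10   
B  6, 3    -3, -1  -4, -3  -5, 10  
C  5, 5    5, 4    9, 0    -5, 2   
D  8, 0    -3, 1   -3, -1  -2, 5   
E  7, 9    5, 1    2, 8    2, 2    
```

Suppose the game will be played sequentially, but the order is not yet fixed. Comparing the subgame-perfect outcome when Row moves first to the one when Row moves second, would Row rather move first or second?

If Row leads: Player 2's best replies are A→Z, B→Z, C→W, D→Z, E→W; Row's induced payoffs 5, -5, 5, -2, 7; outcome (E, W), payoffs (7, 9).
If Player 2 leads: Row's best replies are W→D, X→A, Y→C, Z→A; Player 2's induced payoffs 0, 4, 0, 10; outcome (A, Z), payoffs (5, 10).
Row gets 7 moving first and 5 moving second, so Row prefers to move first.

first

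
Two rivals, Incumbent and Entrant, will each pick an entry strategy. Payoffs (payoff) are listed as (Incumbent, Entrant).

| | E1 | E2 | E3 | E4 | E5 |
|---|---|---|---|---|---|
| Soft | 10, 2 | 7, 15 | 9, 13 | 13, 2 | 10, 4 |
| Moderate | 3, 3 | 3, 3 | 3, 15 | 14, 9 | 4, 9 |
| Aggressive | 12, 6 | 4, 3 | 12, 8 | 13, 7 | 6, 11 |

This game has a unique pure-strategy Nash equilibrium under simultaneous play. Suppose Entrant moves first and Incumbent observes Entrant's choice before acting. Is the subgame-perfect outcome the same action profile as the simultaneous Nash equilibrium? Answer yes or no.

yes

Backward induction with Entrant moving first.
- E1 → Incumbent plays Aggressive (best of 10, 3, 12); Entrant gets 6.
- E2 → Incumbent plays Soft (best of 7, 3, 4); Entrant gets 15.
- E3 → Incumbent plays Aggressive (best of 9, 3, 12); Entrant gets 8.
- E4 → Incumbent plays Moderate (best of 13, 14, 13); Entrant gets 9.
- E5 → Incumbent plays Soft (best of 10, 4, 6); Entrant gets 4.
Maximizing over 6, 15, 8, 9, 4, Entrant chooses E2. Subgame-perfect outcome: (Soft, E2) with payoffs (7, 15).
For the simultaneous game, intersect best replies.
Incumbent's best replies: E1→Aggressive; E2→Soft; E3→Aggressive; E4→Moderate; E5→Soft.
Entrant's best replies: Soft→E2; Moderate→E3; Aggressive→E5.
Only (Soft, E2) has each player best-responding; Nash payoffs (7, 15).
Sequential outcome (Soft, E2) coincides with the Nash profile (Soft, E2).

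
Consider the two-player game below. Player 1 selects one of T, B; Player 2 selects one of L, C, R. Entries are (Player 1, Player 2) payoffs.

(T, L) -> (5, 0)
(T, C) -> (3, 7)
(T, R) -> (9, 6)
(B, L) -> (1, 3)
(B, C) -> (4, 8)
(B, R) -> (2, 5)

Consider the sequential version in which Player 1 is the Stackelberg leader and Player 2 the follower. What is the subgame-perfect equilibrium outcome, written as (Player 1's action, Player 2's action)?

(B, C)

Work backward from Player 2's decision.
- T → Player 2 plays C (best of 0, 7, 6); Player 1 gets 3.
- B → Player 2 plays C (best of 3, 8, 5); Player 1 gets 4.
Player 1's induced payoffs are 3, 4, so Player 1 commits to B. Subgame-perfect outcome: (B, C) with payoffs (4, 8).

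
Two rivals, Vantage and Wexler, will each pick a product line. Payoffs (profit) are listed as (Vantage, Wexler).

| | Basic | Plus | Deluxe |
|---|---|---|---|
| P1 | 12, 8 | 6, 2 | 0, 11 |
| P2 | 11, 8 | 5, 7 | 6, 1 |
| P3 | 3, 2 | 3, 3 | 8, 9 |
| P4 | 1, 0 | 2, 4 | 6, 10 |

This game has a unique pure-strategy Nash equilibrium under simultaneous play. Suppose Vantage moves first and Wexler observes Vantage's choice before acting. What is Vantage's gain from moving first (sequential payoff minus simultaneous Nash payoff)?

3

Solve by backward induction (Vantage leads).
- P1: BR = Deluxe, leader payoff 0.
- P2: BR = Basic, leader payoff 11.
- P3: BR = Deluxe, leader payoff 8.
- P4: BR = Deluxe, leader payoff 6.
Vantage's induced payoffs are 0, 11, 8, 6, so Vantage commits to P2. Subgame-perfect outcome: (P2, Basic) with payoffs (11, 8).
Now find the simultaneous Nash equilibrium.
Vantage's best replies: Basic→P1; Plus→P1; Deluxe→P3.
Wexler's best replies: P1→Deluxe; P2→Basic; P3→Deluxe; P4→Deluxe.
The unique mutual best reply is (P3, Deluxe), giving (8, 9).
Vantage's commitment gain: 11 − 8 = 3.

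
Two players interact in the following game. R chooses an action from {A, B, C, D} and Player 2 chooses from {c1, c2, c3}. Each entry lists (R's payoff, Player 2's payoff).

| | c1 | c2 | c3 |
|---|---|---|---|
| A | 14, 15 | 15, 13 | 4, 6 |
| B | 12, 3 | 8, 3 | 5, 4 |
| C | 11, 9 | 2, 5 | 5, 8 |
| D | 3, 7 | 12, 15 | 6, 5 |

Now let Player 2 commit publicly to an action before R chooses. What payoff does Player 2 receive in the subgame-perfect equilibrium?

15

Backward induction with Player 2 moving first.
- c1: R compares 14, 12, 11, 3 and picks A; Player 2 would get 15.
- c2: R compares 15, 8, 2, 12 and picks A; Player 2 would get 13.
- c3: R compares 4, 5, 5, 6 and picks D; Player 2 would get 5.
Player 2's induced payoffs are 15, 13, 5, so Player 2 commits to c1. Subgame-perfect outcome: (A, c1) with payoffs (14, 15).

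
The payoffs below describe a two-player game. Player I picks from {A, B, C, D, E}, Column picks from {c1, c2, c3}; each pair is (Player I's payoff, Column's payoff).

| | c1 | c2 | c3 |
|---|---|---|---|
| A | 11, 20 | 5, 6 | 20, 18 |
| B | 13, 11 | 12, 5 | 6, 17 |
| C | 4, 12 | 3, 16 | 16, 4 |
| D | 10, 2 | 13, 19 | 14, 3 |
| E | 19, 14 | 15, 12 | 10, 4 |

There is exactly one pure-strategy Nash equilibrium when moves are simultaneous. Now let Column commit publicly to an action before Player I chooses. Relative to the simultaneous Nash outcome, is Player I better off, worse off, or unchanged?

Backward induction with Column moving first.
- c1: BR = E, leader payoff 14.
- c2: BR = E, leader payoff 12.
- c3: BR = A, leader payoff 18.
Among 14, 12, 18, the best is 18 at c3. Subgame-perfect outcome: (A, c3) with payoffs (20, 18).
Now find the simultaneous Nash equilibrium.
Player I's best replies: c1→E; c2→E; c3→A.
Column's best replies: A→c1; B→c3; C→c2; D→c2; E→c1.
The unique mutual best reply is (E, c1), giving (19, 14).
Player I earns 20 sequentially versus 19 at the Nash outcome: better off.

better off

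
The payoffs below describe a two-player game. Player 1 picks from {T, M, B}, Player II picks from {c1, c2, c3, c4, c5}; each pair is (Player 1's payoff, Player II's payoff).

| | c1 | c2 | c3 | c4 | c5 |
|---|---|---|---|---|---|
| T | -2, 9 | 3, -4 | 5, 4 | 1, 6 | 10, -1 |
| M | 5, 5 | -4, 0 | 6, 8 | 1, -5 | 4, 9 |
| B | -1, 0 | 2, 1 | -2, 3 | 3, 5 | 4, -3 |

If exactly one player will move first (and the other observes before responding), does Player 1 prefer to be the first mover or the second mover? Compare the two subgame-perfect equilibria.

If Player 1 leads: Player II's best replies are T→c1, M→c5, B→c4; Player 1's induced payoffs -2, 4, 3; outcome (M, c5), payoffs (4, 9).
If Player II leads: Player 1's best replies are c1→M, c2→T, c3→M, c4→B, c5→T; Player II's induced payoffs 5, -4, 8, 5, -1; outcome (M, c3), payoffs (6, 8).
Player 1 gets 4 moving first and 6 moving second, so Player 1 prefers to move second.

second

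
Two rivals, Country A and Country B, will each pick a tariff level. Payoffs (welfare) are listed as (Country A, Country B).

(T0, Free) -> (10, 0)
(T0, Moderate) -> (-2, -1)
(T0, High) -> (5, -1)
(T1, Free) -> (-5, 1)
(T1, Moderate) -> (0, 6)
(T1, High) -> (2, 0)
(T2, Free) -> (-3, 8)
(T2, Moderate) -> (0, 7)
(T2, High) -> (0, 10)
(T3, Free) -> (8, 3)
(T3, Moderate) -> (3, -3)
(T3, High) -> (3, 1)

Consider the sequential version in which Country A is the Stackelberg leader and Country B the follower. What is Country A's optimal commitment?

T0

Backward induction with Country A moving first.
- T0: Country B compares 0, -1, -1 and picks Free; Country A would get 10.
- T1: Country B compares 1, 6, 0 and picks Moderate; Country A would get 0.
- T2: Country B compares 8, 7, 10 and picks High; Country A would get 0.
- T3: Country B compares 3, -3, 1 and picks Free; Country A would get 8.
Country A's induced payoffs are 10, 0, 0, 8, so Country A commits to T0. Subgame-perfect outcome: (T0, Free) with payoffs (10, 0).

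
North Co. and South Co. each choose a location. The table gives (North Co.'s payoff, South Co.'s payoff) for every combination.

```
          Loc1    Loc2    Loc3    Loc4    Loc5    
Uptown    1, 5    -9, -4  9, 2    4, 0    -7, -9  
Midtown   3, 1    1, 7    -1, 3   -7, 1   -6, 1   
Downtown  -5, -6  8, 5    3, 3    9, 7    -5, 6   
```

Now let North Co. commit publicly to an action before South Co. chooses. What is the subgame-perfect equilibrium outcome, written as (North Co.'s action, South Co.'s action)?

Solve by backward induction (North Co. leads).
- Uptown: South Co. compares 5, -4, 2, 0, -9 and picks Loc1; North Co. would get 1.
- Midtown: South Co. compares 1, 7, 3, 1, 1 and picks Loc2; North Co. would get 1.
- Downtown: South Co. compares -6, 5, 3, 7, 6 and picks Loc4; North Co. would get 9.
Maximizing over 1, 1, 9, North Co. chooses Downtown. Subgame-perfect outcome: (Downtown, Loc4) with payoffs (9, 7).

(Downtown, Loc4)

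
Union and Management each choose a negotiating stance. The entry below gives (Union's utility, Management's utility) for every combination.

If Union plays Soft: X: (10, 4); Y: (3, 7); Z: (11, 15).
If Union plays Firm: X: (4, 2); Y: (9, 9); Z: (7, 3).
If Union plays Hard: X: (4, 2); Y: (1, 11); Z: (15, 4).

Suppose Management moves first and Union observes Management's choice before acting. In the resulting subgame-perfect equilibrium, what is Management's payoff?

Union best-responds to each possible Management move:
- X → Union plays Soft (best of 10, 4, 4); Management gets 4.
- Y → Union plays Firm (best of 3, 9, 1); Management gets 9.
- Z → Union plays Hard (best of 11, 7, 15); Management gets 4.
Management's induced payoffs are 4, 9, 4, so Management commits to Y. Subgame-perfect outcome: (Firm, Y) with payoffs (9, 9).

9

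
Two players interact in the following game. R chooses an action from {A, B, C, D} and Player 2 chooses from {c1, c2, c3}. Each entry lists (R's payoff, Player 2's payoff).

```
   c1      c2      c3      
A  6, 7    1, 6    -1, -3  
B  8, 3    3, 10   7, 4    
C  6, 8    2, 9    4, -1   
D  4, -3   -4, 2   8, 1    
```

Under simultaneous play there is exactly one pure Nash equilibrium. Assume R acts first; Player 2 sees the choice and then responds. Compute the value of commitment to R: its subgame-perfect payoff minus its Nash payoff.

Work backward from Player 2's decision.
- A: BR = c1, leader payoff 6.
- B: BR = c2, leader payoff 3.
- C: BR = c2, leader payoff 2.
- D: BR = c2, leader payoff -4.
Maximizing over 6, 3, 2, -4, R chooses A. Subgame-perfect outcome: (A, c1) with payoffs (6, 7).
Now find the simultaneous Nash equilibrium.
R's best replies: c1→B; c2→B; c3→D.
Player 2's best replies: A→c1; B→c2; C→c2; D→c2.
Only (B, c2) has each player best-responding; Nash payoffs (3, 10).
R's commitment gain: 6 − 3 = 3.

3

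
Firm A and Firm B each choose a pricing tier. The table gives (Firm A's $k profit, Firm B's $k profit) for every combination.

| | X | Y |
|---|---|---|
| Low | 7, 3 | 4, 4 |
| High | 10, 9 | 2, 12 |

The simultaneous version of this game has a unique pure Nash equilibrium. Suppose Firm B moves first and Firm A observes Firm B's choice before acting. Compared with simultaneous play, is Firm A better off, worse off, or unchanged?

better off

Solve by backward induction (Firm B leads).
- X: BR = High, leader payoff 9.
- Y: BR = Low, leader payoff 4.
Firm B's induced payoffs are 9, 4, so Firm B commits to X. Subgame-perfect outcome: (High, X) with payoffs (10, 9).
For the simultaneous game, intersect best replies.
Firm A's best replies: X→High; Y→Low.
Firm B's best replies: Low→Y; High→Y.
Only (Low, Y) has each player best-responding; Nash payoffs (4, 4).
Firm A earns 10 sequentially versus 4 at the Nash outcome: better off.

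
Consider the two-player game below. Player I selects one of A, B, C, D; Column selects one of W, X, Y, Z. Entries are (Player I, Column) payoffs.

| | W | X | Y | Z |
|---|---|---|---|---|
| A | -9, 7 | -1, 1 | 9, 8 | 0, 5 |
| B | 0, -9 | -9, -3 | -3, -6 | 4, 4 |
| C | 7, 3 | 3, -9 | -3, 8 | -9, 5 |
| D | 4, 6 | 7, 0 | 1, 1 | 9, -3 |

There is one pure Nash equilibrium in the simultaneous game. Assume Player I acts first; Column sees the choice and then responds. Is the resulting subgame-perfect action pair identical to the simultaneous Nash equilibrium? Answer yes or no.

yes

Backward induction with Player I moving first.
- A → Column plays Y (best of 7, 1, 8, 5); Player I gets 9.
- B → Column plays Z (best of -9, -3, -6, 4); Player I gets 4.
- C → Column plays Y (best of 3, -9, 8, 5); Player I gets -3.
- D → Column plays W (best of 6, 0, 1, -3); Player I gets 4.
Maximizing over 9, 4, -3, 4, Player I chooses A. Subgame-perfect outcome: (A, Y) with payoffs (9, 8).
Under simultaneous play:
Player I's best replies: W→C; X→D; Y→A; Z→D.
Column's best replies: A→Y; B→Z; C→Y; D→W.
The unique mutual best reply is (A, Y), giving (9, 8).
Sequential outcome (A, Y) coincides with the Nash profile (A, Y).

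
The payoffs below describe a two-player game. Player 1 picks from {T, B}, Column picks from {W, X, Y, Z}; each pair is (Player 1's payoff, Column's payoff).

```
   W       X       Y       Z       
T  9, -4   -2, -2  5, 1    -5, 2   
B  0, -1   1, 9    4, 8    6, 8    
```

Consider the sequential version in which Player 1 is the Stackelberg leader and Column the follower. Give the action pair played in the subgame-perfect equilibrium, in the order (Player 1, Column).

(B, X)

Column best-responds to each possible Player 1 move:
- T: BR = Z, leader payoff -5.
- B: BR = X, leader payoff 1.
Among -5, 1, the best is 1 at B. Subgame-perfect outcome: (B, X) with payoffs (1, 9).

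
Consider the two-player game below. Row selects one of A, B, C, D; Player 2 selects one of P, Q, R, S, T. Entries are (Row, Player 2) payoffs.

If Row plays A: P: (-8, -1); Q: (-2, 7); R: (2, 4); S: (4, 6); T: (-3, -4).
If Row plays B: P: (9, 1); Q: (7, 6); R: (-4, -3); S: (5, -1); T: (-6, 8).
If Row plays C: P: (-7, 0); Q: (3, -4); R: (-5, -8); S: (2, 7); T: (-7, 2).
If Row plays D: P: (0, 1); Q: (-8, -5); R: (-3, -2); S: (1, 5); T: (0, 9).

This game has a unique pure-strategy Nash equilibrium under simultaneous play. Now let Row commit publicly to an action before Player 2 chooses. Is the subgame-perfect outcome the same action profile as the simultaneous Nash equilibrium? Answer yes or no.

Player 2 best-responds to each possible Row move:
- A: Player 2 compares -1, 7, 4, 6, -4 and picks Q; Row would get -2.
- B: Player 2 compares 1, 6, -3, -1, 8 and picks T; Row would get -6.
- C: Player 2 compares 0, -4, -8, 7, 2 and picks S; Row would get 2.
- D: Player 2 compares 1, -5, -2, 5, 9 and picks T; Row would get 0.
Maximizing over -2, -6, 2, 0, Row chooses C. Subgame-perfect outcome: (C, S) with payoffs (2, 7).
For the simultaneous game, intersect best replies.
Row's best replies: P→B; Q→B; R→A; S→B; T→D.
Player 2's best replies: A→Q; B→T; C→S; D→T.
Only (D, T) has each player best-responding; Nash payoffs (0, 9).
Sequential outcome (C, S) differs from the Nash profile (D, T).

no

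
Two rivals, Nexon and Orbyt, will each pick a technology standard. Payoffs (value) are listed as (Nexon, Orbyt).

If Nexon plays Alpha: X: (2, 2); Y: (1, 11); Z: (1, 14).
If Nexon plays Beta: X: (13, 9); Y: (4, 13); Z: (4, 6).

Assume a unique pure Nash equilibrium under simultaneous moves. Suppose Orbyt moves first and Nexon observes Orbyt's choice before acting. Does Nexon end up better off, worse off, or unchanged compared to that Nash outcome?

Backward induction with Orbyt moving first.
- X → Nexon plays Beta (best of 2, 13); Orbyt gets 9.
- Y → Nexon plays Beta (best of 1, 4); Orbyt gets 13.
- Z → Nexon plays Beta (best of 1, 4); Orbyt gets 6.
Orbyt's induced payoffs are 9, 13, 6, so Orbyt commits to Y. Subgame-perfect outcome: (Beta, Y) with payoffs (4, 13).
Under simultaneous play:
Nexon's best replies: X→Beta; Y→Beta; Z→Beta.
Orbyt's best replies: Alpha→Z; Beta→Y.
Only (Beta, Y) has each player best-responding; Nash payoffs (4, 13).
Nexon earns 4 sequentially versus 4 at the Nash outcome: unchanged.

unchanged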